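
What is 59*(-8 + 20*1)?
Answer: 708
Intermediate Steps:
59*(-8 + 20*1) = 59*(-8 + 20) = 59*12 = 708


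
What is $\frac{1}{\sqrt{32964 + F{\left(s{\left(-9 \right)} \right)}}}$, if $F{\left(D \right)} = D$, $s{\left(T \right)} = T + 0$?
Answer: $\frac{\sqrt{195}}{2535} \approx 0.0055086$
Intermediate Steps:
$s{\left(T \right)} = T$
$\frac{1}{\sqrt{32964 + F{\left(s{\left(-9 \right)} \right)}}} = \frac{1}{\sqrt{32964 - 9}} = \frac{1}{\sqrt{32955}} = \frac{1}{13 \sqrt{195}} = \frac{\sqrt{195}}{2535}$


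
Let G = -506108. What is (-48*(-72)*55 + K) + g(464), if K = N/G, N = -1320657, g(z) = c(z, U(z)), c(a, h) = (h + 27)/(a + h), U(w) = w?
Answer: 769620776609/4048864 ≈ 1.9008e+5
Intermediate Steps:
c(a, h) = (27 + h)/(a + h)
g(z) = (27 + z)/(2*z) (g(z) = (27 + z)/(z + z) = (27 + z)/((2*z)) = (1/(2*z))*(27 + z) = (27 + z)/(2*z))
K = 1320657/506108 (K = -1320657/(-506108) = -1320657*(-1/506108) = 1320657/506108 ≈ 2.6094)
(-48*(-72)*55 + K) + g(464) = (-48*(-72)*55 + 1320657/506108) + (½)*(27 + 464)/464 = (3456*55 + 1320657/506108) + (½)*(1/464)*491 = (190080 + 1320657/506108) + 491/928 = 96202329297/506108 + 491/928 = 769620776609/4048864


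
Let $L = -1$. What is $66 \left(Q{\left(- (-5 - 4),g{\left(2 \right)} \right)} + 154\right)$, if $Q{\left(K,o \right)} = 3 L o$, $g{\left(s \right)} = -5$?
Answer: $11154$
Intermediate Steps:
$Q{\left(K,o \right)} = - 3 o$ ($Q{\left(K,o \right)} = 3 \left(-1\right) o = - 3 o$)
$66 \left(Q{\left(- (-5 - 4),g{\left(2 \right)} \right)} + 154\right) = 66 \left(\left(-3\right) \left(-5\right) + 154\right) = 66 \left(15 + 154\right) = 66 \cdot 169 = 11154$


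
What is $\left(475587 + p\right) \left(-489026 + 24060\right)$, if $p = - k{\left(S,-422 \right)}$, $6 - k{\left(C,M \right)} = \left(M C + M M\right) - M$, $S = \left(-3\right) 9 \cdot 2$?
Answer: $-314723861250$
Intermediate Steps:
$S = -54$ ($S = \left(-27\right) 2 = -54$)
$k{\left(C,M \right)} = 6 + M - M^{2} - C M$ ($k{\left(C,M \right)} = 6 - \left(\left(M C + M M\right) - M\right) = 6 - \left(\left(C M + M^{2}\right) - M\right) = 6 - \left(\left(M^{2} + C M\right) - M\right) = 6 - \left(M^{2} - M + C M\right) = 6 + M - M^{2} - C M$)
$p = 201288$ ($p = - (6 - 422 - \left(-422\right)^{2} - \left(-54\right) \left(-422\right)) = - (6 - 422 - 178084 - 22788) = \left(-1\right) \left(-201288\right) = 201288$)
$\left(475587 + p\right) \left(-489026 + 24060\right) = \left(475587 + 201288\right) \left(-489026 + 24060\right) = 676875 \left(-464966\right) = -314723861250$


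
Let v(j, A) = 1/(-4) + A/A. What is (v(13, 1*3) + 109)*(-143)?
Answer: -62777/4 ≈ -15694.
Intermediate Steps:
v(j, A) = 3/4 (v(j, A) = 1*(-1/4) + 1 = -1/4 + 1 = 3/4)
(v(13, 1*3) + 109)*(-143) = (3/4 + 109)*(-143) = (439/4)*(-143) = -62777/4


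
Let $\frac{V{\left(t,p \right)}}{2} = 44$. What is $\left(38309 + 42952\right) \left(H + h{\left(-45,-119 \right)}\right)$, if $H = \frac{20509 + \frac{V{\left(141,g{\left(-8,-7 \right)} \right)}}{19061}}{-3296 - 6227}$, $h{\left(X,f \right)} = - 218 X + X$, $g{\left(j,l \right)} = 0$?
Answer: $\frac{144005169748869738}{181517903} \approx 7.9334 \cdot 10^{8}$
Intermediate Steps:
$h{\left(X,f \right)} = - 217 X$
$V{\left(t,p \right)} = 88$ ($V{\left(t,p \right)} = 2 \cdot 44 = 88$)
$H = - \frac{390922137}{181517903}$ ($H = \frac{20509 + \frac{88}{19061}}{-3296 - 6227} = \frac{20509 + 88 \cdot \frac{1}{19061}}{-9523} = \left(20509 + \frac{88}{19061}\right) \left(- \frac{1}{9523}\right) = \frac{390922137}{19061} \left(- \frac{1}{9523}\right) = - \frac{390922137}{181517903} \approx -2.1536$)
$\left(38309 + 42952\right) \left(H + h{\left(-45,-119 \right)}\right) = \left(38309 + 42952\right) \left(- \frac{390922137}{181517903} - -9765\right) = 81261 \left(- \frac{390922137}{181517903} + 9765\right) = 81261 \cdot \frac{1772131400658}{181517903} = \frac{144005169748869738}{181517903}$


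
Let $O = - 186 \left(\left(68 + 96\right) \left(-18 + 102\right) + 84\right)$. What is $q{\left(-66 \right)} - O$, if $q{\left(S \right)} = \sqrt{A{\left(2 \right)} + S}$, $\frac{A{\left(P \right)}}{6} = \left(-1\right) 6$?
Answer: $2577960 + i \sqrt{102} \approx 2.578 \cdot 10^{6} + 10.1 i$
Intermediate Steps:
$A{\left(P \right)} = -36$ ($A{\left(P \right)} = 6 \left(\left(-1\right) 6\right) = 6 \left(-6\right) = -36$)
$O = -2577960$ ($O = - 186 \left(164 \cdot 84 + 84\right) = - 186 \left(13776 + 84\right) = \left(-186\right) 13860 = -2577960$)
$q{\left(S \right)} = \sqrt{-36 + S}$
$q{\left(-66 \right)} - O = \sqrt{-36 - 66} - -2577960 = \sqrt{-102} + 2577960 = i \sqrt{102} + 2577960 = 2577960 + i \sqrt{102}$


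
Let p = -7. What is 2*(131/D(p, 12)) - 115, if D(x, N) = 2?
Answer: 16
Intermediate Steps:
2*(131/D(p, 12)) - 115 = 2*(131/2) - 115 = 131 - 115 = 16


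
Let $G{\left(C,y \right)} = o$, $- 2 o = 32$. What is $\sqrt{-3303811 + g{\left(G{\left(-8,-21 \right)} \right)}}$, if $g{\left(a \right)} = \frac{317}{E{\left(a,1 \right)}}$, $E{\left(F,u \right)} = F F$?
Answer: $\frac{i \sqrt{845775299}}{16} \approx 1817.6 i$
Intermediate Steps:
$o = -16$ ($o = \left(- \frac{1}{2}\right) 32 = -16$)
$G{\left(C,y \right)} = -16$
$E{\left(F,u \right)} = F^{2}$
$g{\left(a \right)} = \frac{317}{a^{2}}$
$\sqrt{-3303811 + g{\left(G{\left(-8,-21 \right)} \right)}} = \sqrt{-3303811 + \frac{317}{256}} = \sqrt{- \frac{845775299}{256}} = \frac{i \sqrt{845775299}}{16}$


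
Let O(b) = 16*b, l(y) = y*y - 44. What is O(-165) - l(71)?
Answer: -7637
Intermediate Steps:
l(y) = -44 + y² (l(y) = y² - 44 = -44 + y²)
O(-165) - l(71) = 16*(-165) - (-44 + 71²) = -2640 - (-44 + 5041) = -2640 - 1*4997 = -2640 - 4997 = -7637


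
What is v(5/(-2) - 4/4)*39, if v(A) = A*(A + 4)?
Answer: -273/4 ≈ -68.250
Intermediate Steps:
v(A) = A*(4 + A)
v(5/(-2) - 4/4)*39 = ((5/(-2) - 4/4)*(4 + (5/(-2) - 4/4)))*39 = ((5*(-½) - 4*¼)*(4 + (5*(-½) - 4*¼)))*39 = ((-5/2 - 1)*(4 + (-5/2 - 1)))*39 = -7*(4 - 7/2)/2*39 = -7/2*½*39 = -7/4*39 = -273/4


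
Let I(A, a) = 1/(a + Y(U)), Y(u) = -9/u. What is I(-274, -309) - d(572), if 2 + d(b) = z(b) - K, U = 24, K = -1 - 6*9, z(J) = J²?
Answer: -809911583/2475 ≈ -3.2724e+5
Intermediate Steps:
K = -55 (K = -1 - 54 = -55)
I(A, a) = 1/(-3/8 + a) (I(A, a) = 1/(a - 9/24) = 1/(a - 9*1/24) = 1/(a - 3/8) = 1/(-3/8 + a))
d(b) = 53 + b² (d(b) = -2 + (b² - 1*(-55)) = -2 + (b² + 55) = -2 + (55 + b²) = 53 + b²)
I(-274, -309) - d(572) = 8/(-3 + 8*(-309)) - (53 + 572²) = 8/(-3 - 2472) - (53 + 327184) = 8/(-2475) - 1*327237 = 8*(-1/2475) - 327237 = -8/2475 - 327237 = -809911583/2475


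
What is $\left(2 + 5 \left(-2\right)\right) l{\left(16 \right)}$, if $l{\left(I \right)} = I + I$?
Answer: $-256$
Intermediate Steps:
$l{\left(I \right)} = 2 I$
$\left(2 + 5 \left(-2\right)\right) l{\left(16 \right)} = \left(2 + 5 \left(-2\right)\right) 2 \cdot 16 = \left(2 - 10\right) 32 = \left(-8\right) 32 = -256$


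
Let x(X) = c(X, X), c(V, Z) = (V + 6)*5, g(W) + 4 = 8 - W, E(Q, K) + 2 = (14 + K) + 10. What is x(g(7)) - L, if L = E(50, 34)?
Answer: -41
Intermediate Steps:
E(Q, K) = 22 + K (E(Q, K) = -2 + ((14 + K) + 10) = -2 + (24 + K) = 22 + K)
g(W) = 4 - W (g(W) = -4 + (8 - W) = 4 - W)
c(V, Z) = 30 + 5*V (c(V, Z) = (6 + V)*5 = 30 + 5*V)
x(X) = 30 + 5*X
L = 56 (L = 22 + 34 = 56)
x(g(7)) - L = (30 + 5*(4 - 1*7)) - 1*56 = (30 + 5*(4 - 7)) - 56 = (30 + 5*(-3)) - 56 = (30 - 15) - 56 = 15 - 56 = -41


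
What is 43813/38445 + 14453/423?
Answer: 17399348/492795 ≈ 35.307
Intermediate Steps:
43813/38445 + 14453/423 = 43813*(1/38445) + 14453*(1/423) = 3983/3495 + 14453/423 = 17399348/492795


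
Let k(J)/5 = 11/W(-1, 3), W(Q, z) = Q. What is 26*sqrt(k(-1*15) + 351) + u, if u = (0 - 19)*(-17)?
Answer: 323 + 52*sqrt(74) ≈ 770.32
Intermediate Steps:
k(J) = -55 (k(J) = 5*(11/(-1)) = 5*(11*(-1)) = 5*(-11) = -55)
u = 323 (u = -19*(-17) = 323)
26*sqrt(k(-1*15) + 351) + u = 26*sqrt(-55 + 351) + 323 = 26*sqrt(296) + 323 = 26*(2*sqrt(74)) + 323 = 52*sqrt(74) + 323 = 323 + 52*sqrt(74)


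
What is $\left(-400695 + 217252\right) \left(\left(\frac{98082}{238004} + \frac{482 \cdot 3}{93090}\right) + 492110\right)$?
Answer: $- \frac{12821132837223760567}{142024310} \approx -9.0274 \cdot 10^{10}$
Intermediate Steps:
$\left(-400695 + 217252\right) \left(\left(\frac{98082}{238004} + \frac{482 \cdot 3}{93090}\right) + 492110\right) = - 183443 \left(\left(98082 \cdot \frac{1}{238004} + 1446 \cdot \frac{1}{93090}\right) + 492110\right) = - 183443 \left(\left(\frac{49041}{119002} + \frac{241}{15515}\right) + 492110\right) = - 183443 \left(\frac{789550597}{1846316030} + 492110\right) = \left(-183443\right) \frac{908591371073897}{1846316030} = - \frac{12821132837223760567}{142024310}$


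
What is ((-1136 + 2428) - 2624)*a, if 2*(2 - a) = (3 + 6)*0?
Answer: -2664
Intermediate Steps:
a = 2 (a = 2 - (3 + 6)*0/2 = 2 - 9*0/2 = 2 - ½*0 = 2 + 0 = 2)
((-1136 + 2428) - 2624)*a = ((-1136 + 2428) - 2624)*2 = (1292 - 2624)*2 = -1332*2 = -2664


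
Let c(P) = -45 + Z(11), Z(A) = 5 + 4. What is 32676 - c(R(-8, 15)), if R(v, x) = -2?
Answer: 32712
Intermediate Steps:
Z(A) = 9
c(P) = -36 (c(P) = -45 + 9 = -36)
32676 - c(R(-8, 15)) = 32676 - 1*(-36) = 32676 + 36 = 32712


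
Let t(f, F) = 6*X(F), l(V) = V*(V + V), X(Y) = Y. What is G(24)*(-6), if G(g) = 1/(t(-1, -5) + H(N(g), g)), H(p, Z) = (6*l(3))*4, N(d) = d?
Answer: -1/67 ≈ -0.014925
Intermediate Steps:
l(V) = 2*V**2 (l(V) = V*(2*V) = 2*V**2)
t(f, F) = 6*F
H(p, Z) = 432 (H(p, Z) = (6*(2*3**2))*4 = (6*(2*9))*4 = (6*18)*4 = 108*4 = 432)
G(g) = 1/402 (G(g) = 1/(6*(-5) + 432) = 1/(-30 + 432) = 1/402)
G(24)*(-6) = (1/402)*(-6) = -1/67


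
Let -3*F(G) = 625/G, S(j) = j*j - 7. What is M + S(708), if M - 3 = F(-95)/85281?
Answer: 2436633381545/4861017 ≈ 5.0126e+5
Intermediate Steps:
S(j) = -7 + j**2 (S(j) = j**2 - 7 = -7 + j**2)
F(G) = -625/(3*G)
M = 14583176/4861017 (M = 3 - 625/3/(-95)/85281 = 3 - 625/3*(-1/95)*(1/85281) = 3 + (125/57)*(1/85281) = 3 + 125/4861017 = 14583176/4861017 ≈ 3.0000)
M + S(708) = 14583176/4861017 + (-7 + 708**2) = 14583176/4861017 + (-7 + 501264) = 14583176/4861017 + 501257 = 2436633381545/4861017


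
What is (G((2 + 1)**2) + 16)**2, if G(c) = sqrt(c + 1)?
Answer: (16 + sqrt(10))**2 ≈ 367.19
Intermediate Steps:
G(c) = sqrt(1 + c)
(G((2 + 1)**2) + 16)**2 = (sqrt(1 + (2 + 1)**2) + 16)**2 = (sqrt(1 + 3**2) + 16)**2 = (sqrt(1 + 9) + 16)**2 = (sqrt(10) + 16)**2 = (16 + sqrt(10))**2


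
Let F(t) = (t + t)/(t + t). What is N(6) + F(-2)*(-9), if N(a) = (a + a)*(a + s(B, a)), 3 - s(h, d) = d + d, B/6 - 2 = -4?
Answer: -45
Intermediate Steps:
F(t) = 1 (F(t) = (2*t)/((2*t)) = (2*t)*(1/(2*t)) = 1)
B = -12 (B = 12 + 6*(-4) = 12 - 24 = -12)
s(h, d) = 3 - 2*d (s(h, d) = 3 - (d + d) = 3 - 2*d)
N(a) = 2*a*(3 - a) (N(a) = (a + a)*(a + (3 - 2*a)) = (2*a)*(3 - a) = 2*a*(3 - a))
N(6) + F(-2)*(-9) = 2*6*(3 - 1*6) + 1*(-9) = 2*6*(3 - 6) - 9 = 2*6*(-3) - 9 = -36 - 9 = -45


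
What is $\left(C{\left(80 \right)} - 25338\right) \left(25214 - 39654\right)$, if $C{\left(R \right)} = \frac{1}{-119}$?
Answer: $\frac{43539820120}{119} \approx 3.6588 \cdot 10^{8}$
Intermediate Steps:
$C{\left(R \right)} = - \frac{1}{119}$
$\left(C{\left(80 \right)} - 25338\right) \left(25214 - 39654\right) = \left(- \frac{1}{119} - 25338\right) \left(25214 - 39654\right) = \left(- \frac{3015223}{119}\right) \left(-14440\right) = \frac{43539820120}{119}$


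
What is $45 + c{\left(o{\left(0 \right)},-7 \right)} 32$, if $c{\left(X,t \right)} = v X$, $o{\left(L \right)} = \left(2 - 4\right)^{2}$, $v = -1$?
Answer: $-83$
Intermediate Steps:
$o{\left(L \right)} = 4$ ($o{\left(L \right)} = \left(-2\right)^{2} = 4$)
$c{\left(X,t \right)} = - X$
$45 + c{\left(o{\left(0 \right)},-7 \right)} 32 = 45 + \left(-1\right) 4 \cdot 32 = 45 - 128 = -83$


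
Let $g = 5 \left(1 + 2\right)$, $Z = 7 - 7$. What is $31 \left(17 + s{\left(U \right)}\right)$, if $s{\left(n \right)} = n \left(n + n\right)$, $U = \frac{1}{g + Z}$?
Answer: $\frac{118637}{225} \approx 527.28$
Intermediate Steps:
$Z = 0$ ($Z = 7 - 7 = 0$)
$g = 15$ ($g = 5 \cdot 3 = 15$)
$U = \frac{1}{15}$ ($U = \frac{1}{15 + 0} = \frac{1}{15} \approx 0.066667$)
$s{\left(n \right)} = 2 n^{2}$ ($s{\left(n \right)} = n 2 n = 2 n^{2}$)
$31 \left(17 + s{\left(U \right)}\right) = 31 \left(17 + \frac{2}{225}\right) = 31 \cdot \frac{3827}{225} = \frac{118637}{225}$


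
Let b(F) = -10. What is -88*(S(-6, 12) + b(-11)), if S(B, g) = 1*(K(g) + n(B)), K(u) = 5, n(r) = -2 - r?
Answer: 88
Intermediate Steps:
S(B, g) = 3 - B (S(B, g) = 1*(5 + (-2 - B)) = 1*(3 - B) = 3 - B)
-88*(S(-6, 12) + b(-11)) = -88*((3 - 1*(-6)) - 10) = -88*((3 + 6) - 10) = -88*(9 - 10) = -88*(-1) = 88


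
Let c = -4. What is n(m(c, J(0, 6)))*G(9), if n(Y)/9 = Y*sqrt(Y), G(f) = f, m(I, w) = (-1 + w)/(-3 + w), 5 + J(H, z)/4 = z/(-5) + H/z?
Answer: 10449*sqrt(17931)/19321 ≈ 72.418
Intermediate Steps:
J(H, z) = -20 - 4*z/5 + 4*H/z (J(H, z) = -20 + 4*(z/(-5) + H/z) = -20 + 4*(z*(-1/5) + H/z) = -20 + 4*(-z/5 + H/z) = -20 + (-4*z/5 + 4*H/z) = -20 - 4*z/5 + 4*H/z)
m(I, w) = (-1 + w)/(-3 + w)
n(Y) = 9*Y**(3/2) (n(Y) = 9*(Y*sqrt(Y)) = 9*Y**(3/2))
n(m(c, J(0, 6)))*G(9) = (9*((-1 + (-20 - 4/5*6 + 4*0/6))/(-3 + (-20 - 4/5*6 + 4*0/6)))**(3/2))*9 = (9*((-1 + (-20 - 24/5 + 4*0*(1/6)))/(-3 + (-20 - 24/5 + 4*0*(1/6))))**(3/2))*9 = (9*((-1 + (-20 - 24/5 + 0))/(-3 + (-20 - 24/5 + 0)))**(3/2))*9 = (9*((-1 - 124/5)/(-3 - 124/5))**(3/2))*9 = (9*(-129/5/(-139/5))**(3/2))*9 = (9*(-5/139*(-129/5))**(3/2))*9 = (9*(129/139)**(3/2))*9 = (9*(129*sqrt(17931)/19321))*9 = (1161*sqrt(17931)/19321)*9 = 10449*sqrt(17931)/19321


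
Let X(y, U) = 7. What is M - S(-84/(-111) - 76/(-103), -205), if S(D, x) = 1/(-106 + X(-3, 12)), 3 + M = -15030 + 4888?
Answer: -1004354/99 ≈ -10145.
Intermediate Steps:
M = -10145 (M = -3 + (-15030 + 4888) = -3 - 10142 = -10145)
S(D, x) = -1/99 (S(D, x) = 1/(-106 + 7) = 1/(-99) = -1/99)
M - S(-84/(-111) - 76/(-103), -205) = -10145 - 1*(-1/99) = -10145 + 1/99 = -1004354/99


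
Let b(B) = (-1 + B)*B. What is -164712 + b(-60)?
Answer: -161052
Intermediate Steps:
b(B) = B*(-1 + B)
-164712 + b(-60) = -164712 - 60*(-1 - 60) = -164712 - 60*(-61) = -164712 + 3660 = -161052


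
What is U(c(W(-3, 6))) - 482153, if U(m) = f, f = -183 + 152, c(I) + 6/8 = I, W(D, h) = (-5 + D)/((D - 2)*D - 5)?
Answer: -482184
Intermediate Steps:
W(D, h) = (-5 + D)/(-5 + D*(-2 + D)) (W(D, h) = (-5 + D)/((-2 + D)*D - 5) = (-5 + D)/(D*(-2 + D) - 5) = (-5 + D)/(-5 + D*(-2 + D)))
c(I) = -¾ + I
f = -31
U(m) = -31
U(c(W(-3, 6))) - 482153 = -31 - 482153 = -482184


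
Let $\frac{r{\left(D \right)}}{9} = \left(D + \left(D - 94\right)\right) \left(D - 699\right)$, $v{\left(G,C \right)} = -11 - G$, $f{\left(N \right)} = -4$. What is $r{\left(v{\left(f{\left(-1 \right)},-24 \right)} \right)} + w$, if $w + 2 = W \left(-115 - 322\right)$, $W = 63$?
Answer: $658699$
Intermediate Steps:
$r{\left(D \right)} = 9 \left(-699 + D\right) \left(-94 + 2 D\right)$ ($r{\left(D \right)} = 9 \left(D + \left(D - 94\right)\right) \left(D - 699\right) = 9 \left(D + \left(-94 + D\right)\right) \left(-699 + D\right) = 9 \left(-94 + 2 D\right) \left(-699 + D\right) = 9 \left(-699 + D\right) \left(-94 + 2 D\right)$)
$w = -27533$ ($w = -2 + 63 \left(-115 - 322\right) = -2 + 63 \left(-437\right) = -2 - 27531 = -27533$)
$r{\left(v{\left(f{\left(-1 \right)},-24 \right)} \right)} + w = \left(591354 - 13428 \left(-11 - -4\right) + 18 \left(-11 - -4\right)^{2}\right) - 27533 = \left(591354 - 13428 \left(-11 + 4\right) + 18 \left(-11 + 4\right)^{2}\right) - 27533 = \left(591354 - -93996 + 18 \left(-7\right)^{2}\right) - 27533 = \left(591354 + 93996 + 18 \cdot 49\right) - 27533 = \left(591354 + 93996 + 882\right) - 27533 = 686232 - 27533 = 658699$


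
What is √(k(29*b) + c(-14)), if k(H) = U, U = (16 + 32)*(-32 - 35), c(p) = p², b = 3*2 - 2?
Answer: 2*I*√755 ≈ 54.955*I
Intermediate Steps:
b = 4 (b = 6 - 2 = 4)
U = -3216 (U = 48*(-67) = -3216)
k(H) = -3216
√(k(29*b) + c(-14)) = √(-3216 + (-14)²) = √(-3216 + 196) = √(-3020) = 2*I*√755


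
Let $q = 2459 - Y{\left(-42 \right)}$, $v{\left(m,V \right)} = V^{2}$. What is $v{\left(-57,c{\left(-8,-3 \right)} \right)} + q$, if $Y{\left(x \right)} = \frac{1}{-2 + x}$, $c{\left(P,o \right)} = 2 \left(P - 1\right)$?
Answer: $\frac{122453}{44} \approx 2783.0$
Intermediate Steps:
$c{\left(P,o \right)} = -2 + 2 P$ ($c{\left(P,o \right)} = 2 \left(-1 + P\right) = -2 + 2 P$)
$q = \frac{108197}{44}$ ($q = 2459 - \frac{1}{-2 - 42} = 2459 - \frac{1}{-44} = 2459 - - \frac{1}{44} = 2459 + \frac{1}{44} = \frac{108197}{44} \approx 2459.0$)
$v{\left(-57,c{\left(-8,-3 \right)} \right)} + q = \left(-2 + 2 \left(-8\right)\right)^{2} + \frac{108197}{44} = \left(-2 - 16\right)^{2} + \frac{108197}{44} = \left(-18\right)^{2} + \frac{108197}{44} = 324 + \frac{108197}{44} = \frac{122453}{44}$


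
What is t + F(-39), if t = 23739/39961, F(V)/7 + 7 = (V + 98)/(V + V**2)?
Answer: -2850202807/59222202 ≈ -48.127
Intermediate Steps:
F(V) = -49 + 7*(98 + V)/(V + V**2) (F(V) = -49 + 7*((V + 98)/(V + V**2)) = -49 + 7*((98 + V)/(V + V**2)) = -49 + 7*(98 + V)/(V + V**2))
t = 23739/39961 (t = 23739*(1/39961) = 23739/39961 ≈ 0.59405)
t + F(-39) = 23739/39961 + 7*(98 - 7*(-39)**2 - 6*(-39))/(-39*(1 - 39)) = 23739/39961 + 7*(-1/39)*(98 - 7*1521 + 234)/(-38) = 23739/39961 + 7*(-1/39)*(-1/38)*(98 - 10647 + 234) = 23739/39961 + 7*(-1/39)*(-1/38)*(-10315) = 23739/39961 - 72205/1482 = -2850202807/59222202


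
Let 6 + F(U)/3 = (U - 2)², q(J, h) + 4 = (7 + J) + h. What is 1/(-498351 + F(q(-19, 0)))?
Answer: -1/497397 ≈ -2.0105e-6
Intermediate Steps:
q(J, h) = 3 + J + h (q(J, h) = -4 + ((7 + J) + h) = -4 + (7 + J + h) = 3 + J + h)
F(U) = -18 + 3*(-2 + U)² (F(U) = -18 + 3*(U - 2)² = -18 + 3*(-2 + U)²)
1/(-498351 + F(q(-19, 0))) = 1/(-498351 + (-18 + 3*(-2 + (3 - 19 + 0))²)) = 1/(-498351 + (-18 + 3*(-2 - 16)²)) = 1/(-498351 + (-18 + 3*(-18)²)) = 1/(-498351 + (-18 + 3*324)) = 1/(-498351 + (-18 + 972)) = 1/(-498351 + 954) = 1/(-497397) = -1/497397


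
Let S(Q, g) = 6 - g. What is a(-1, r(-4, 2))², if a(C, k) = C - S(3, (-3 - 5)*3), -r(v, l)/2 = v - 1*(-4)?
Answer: 961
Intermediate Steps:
r(v, l) = -8 - 2*v (r(v, l) = -2*(v - 1*(-4)) = -2*(v + 4) = -2*(4 + v) = -8 - 2*v)
a(C, k) = -30 + C (a(C, k) = C - (6 - (-3 - 5)*3) = C - (6 - (-8)*3) = C - (6 - 1*(-24)) = C - (6 + 24) = C - 1*30 = C - 30 = -30 + C)
a(-1, r(-4, 2))² = (-30 - 1)² = (-31)² = 961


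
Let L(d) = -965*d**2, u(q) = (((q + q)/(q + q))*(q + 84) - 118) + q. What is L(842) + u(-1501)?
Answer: -684153296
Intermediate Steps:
u(q) = -34 + 2*q (u(q) = (((2*q)/((2*q)))*(84 + q) - 118) + q = (((2*q)*(1/(2*q)))*(84 + q) - 118) + q = (1*(84 + q) - 118) + q = ((84 + q) - 118) + q = (-34 + q) + q = -34 + 2*q)
L(842) + u(-1501) = -965*842**2 + (-34 + 2*(-1501)) = -965*708964 + (-34 - 3002) = -684150260 - 3036 = -684153296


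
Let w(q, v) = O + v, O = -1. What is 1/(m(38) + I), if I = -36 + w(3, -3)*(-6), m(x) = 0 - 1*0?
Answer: -1/12 ≈ -0.083333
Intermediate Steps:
w(q, v) = -1 + v
m(x) = 0 (m(x) = 0 + 0 = 0)
I = -12 (I = -36 + (-1 - 3)*(-6) = -36 - 4*(-6) = -36 + 24 = -12)
1/(m(38) + I) = 1/(0 - 12) = 1/(-12) = -1/12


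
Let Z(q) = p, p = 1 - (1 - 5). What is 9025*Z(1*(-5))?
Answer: 45125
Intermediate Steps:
p = 5 (p = 1 - 1*(-4) = 1 + 4 = 5)
Z(q) = 5
9025*Z(1*(-5)) = 9025*5 = 45125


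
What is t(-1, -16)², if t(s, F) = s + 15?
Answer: 196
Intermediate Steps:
t(s, F) = 15 + s
t(-1, -16)² = (15 - 1)² = 14² = 196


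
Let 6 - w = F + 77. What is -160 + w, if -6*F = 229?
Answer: -1157/6 ≈ -192.83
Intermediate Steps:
F = -229/6 (F = -⅙*229 = -229/6 ≈ -38.167)
w = -197/6 (w = 6 - (-229/6 + 77) = 6 - 1*233/6 = 6 - 233/6 = -197/6 ≈ -32.833)
-160 + w = -160 - 197/6 = -1157/6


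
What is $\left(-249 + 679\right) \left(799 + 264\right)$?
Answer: $457090$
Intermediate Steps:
$\left(-249 + 679\right) \left(799 + 264\right) = 430 \cdot 1063 = 457090$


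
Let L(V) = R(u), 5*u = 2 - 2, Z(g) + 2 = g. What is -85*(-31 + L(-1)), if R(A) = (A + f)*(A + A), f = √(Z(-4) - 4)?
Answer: 2635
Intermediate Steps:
Z(g) = -2 + g
u = 0 (u = (2 - 2)/5 = (⅕)*0 = 0)
f = I*√10 (f = √((-2 - 4) - 4) = √(-6 - 4) = √(-10) = I*√10 ≈ 3.1623*I)
R(A) = 2*A*(A + I*√10) (R(A) = (A + I*√10)*(A + A) = (A + I*√10)*(2*A) = 2*A*(A + I*√10))
L(V) = 0 (L(V) = 2*0*(0 + I*√10) = 2*0*(I*√10) = 0)
-85*(-31 + L(-1)) = -85*(-31 + 0) = -85*(-31) = 2635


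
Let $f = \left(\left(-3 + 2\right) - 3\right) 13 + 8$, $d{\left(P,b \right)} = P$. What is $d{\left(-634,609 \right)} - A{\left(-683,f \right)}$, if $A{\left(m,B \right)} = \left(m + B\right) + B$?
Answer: $137$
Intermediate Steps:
$f = -44$ ($f = \left(-1 - 3\right) 13 + 8 = \left(-4\right) 13 + 8 = -52 + 8 = -44$)
$A{\left(m,B \right)} = m + 2 B$ ($A{\left(m,B \right)} = \left(B + m\right) + B = m + 2 B$)
$d{\left(-634,609 \right)} - A{\left(-683,f \right)} = -634 - \left(-683 + 2 \left(-44\right)\right) = -634 - \left(-683 - 88\right) = -634 - -771 = -634 + 771 = 137$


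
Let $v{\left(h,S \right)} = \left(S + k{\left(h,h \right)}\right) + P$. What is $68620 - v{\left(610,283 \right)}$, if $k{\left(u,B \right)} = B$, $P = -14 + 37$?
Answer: $67704$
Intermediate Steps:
$P = 23$
$v{\left(h,S \right)} = 23 + S + h$ ($v{\left(h,S \right)} = \left(S + h\right) + 23 = 23 + S + h$)
$68620 - v{\left(610,283 \right)} = 68620 - \left(23 + 283 + 610\right) = 68620 - 916 = 67704$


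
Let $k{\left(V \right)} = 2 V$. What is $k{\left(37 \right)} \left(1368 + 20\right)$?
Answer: $102712$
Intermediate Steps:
$k{\left(37 \right)} \left(1368 + 20\right) = 2 \cdot 37 \left(1368 + 20\right) = 74 \cdot 1388 = 102712$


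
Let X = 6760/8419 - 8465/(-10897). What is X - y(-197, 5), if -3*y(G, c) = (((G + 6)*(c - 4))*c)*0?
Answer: 144930555/91741843 ≈ 1.5798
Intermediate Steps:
y(G, c) = 0 (y(G, c) = -((G + 6)*(c - 4))*c*0/3 = -((6 + G)*(-4 + c))*c*0/3 = -((-4 + c)*(6 + G))*c*0/3 = -c*(-4 + c)*(6 + G)*0/3 = -⅓*0 = 0)
X = 144930555/91741843 (X = 6760*(1/8419) - 8465*(-1/10897) = 6760/8419 + 8465/10897 = 144930555/91741843 ≈ 1.5798)
X - y(-197, 5) = 144930555/91741843 - 1*0 = 144930555/91741843 + 0 = 144930555/91741843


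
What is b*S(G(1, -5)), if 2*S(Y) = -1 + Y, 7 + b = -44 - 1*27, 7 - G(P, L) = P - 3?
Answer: -312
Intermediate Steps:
G(P, L) = 10 - P (G(P, L) = 7 - (P - 3) = 7 - (-3 + P) = 7 + (3 - P) = 10 - P)
b = -78 (b = -7 + (-44 - 1*27) = -7 + (-44 - 27) = -7 - 71 = -78)
S(Y) = -½ + Y/2 (S(Y) = (-1 + Y)/2 = -½ + Y/2)
b*S(G(1, -5)) = -78*(-½ + (10 - 1*1)/2) = -78*(-½ + (10 - 1)/2) = -78*(-½ + (½)*9) = -78*(-½ + 9/2) = -78*4 = -312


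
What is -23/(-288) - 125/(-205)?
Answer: 8143/11808 ≈ 0.68962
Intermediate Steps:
-23/(-288) - 125/(-205) = -23*(-1/288) - 125*(-1/205) = 23/288 + 25/41 = 8143/11808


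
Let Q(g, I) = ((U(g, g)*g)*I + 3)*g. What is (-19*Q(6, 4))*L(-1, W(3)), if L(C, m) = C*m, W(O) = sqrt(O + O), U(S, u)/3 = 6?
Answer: 49590*sqrt(6) ≈ 1.2147e+5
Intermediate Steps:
U(S, u) = 18 (U(S, u) = 3*6 = 18)
W(O) = sqrt(2)*sqrt(O) (W(O) = sqrt(2*O) = sqrt(2)*sqrt(O))
Q(g, I) = g*(3 + 18*I*g) (Q(g, I) = ((18*g)*I + 3)*g = (18*I*g + 3)*g = (3 + 18*I*g)*g = g*(3 + 18*I*g))
(-19*Q(6, 4))*L(-1, W(3)) = (-57*6*(1 + 6*4*6))*(-sqrt(2)*sqrt(3)) = (-57*6*(1 + 144))*(-sqrt(6)) = (-57*6*145)*(-sqrt(6)) = (-19*2610)*(-sqrt(6)) = -(-49590)*sqrt(6) = 49590*sqrt(6)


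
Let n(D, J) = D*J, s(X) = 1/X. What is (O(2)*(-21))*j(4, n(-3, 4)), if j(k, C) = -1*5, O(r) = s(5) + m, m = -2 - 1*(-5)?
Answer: 336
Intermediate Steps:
m = 3 (m = -2 + 5 = 3)
O(r) = 16/5 (O(r) = 1/5 + 3 = 16/5)
j(k, C) = -5
(O(2)*(-21))*j(4, n(-3, 4)) = ((16/5)*(-21))*(-5) = -336/5*(-5) = 336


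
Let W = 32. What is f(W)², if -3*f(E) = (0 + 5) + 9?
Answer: 196/9 ≈ 21.778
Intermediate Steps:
f(E) = -14/3 (f(E) = -((0 + 5) + 9)/3 = -(5 + 9)/3 = -⅓*14 = -14/3)
f(W)² = (-14/3)² = 196/9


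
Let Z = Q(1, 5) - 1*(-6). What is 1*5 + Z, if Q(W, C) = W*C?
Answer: 16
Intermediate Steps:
Q(W, C) = C*W
Z = 11 (Z = 5*1 - 1*(-6) = 5 + 6 = 11)
1*5 + Z = 1*5 + 11 = 5 + 11 = 16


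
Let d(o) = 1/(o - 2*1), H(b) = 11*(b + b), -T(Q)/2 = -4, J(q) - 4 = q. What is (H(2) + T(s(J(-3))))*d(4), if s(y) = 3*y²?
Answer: 26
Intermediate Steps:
J(q) = 4 + q
T(Q) = 8 (T(Q) = -2*(-4) = 8)
H(b) = 22*b (H(b) = 11*(2*b) = 22*b)
d(o) = 1/(-2 + o) (d(o) = 1/(o - 2) = 1/(-2 + o))
(H(2) + T(s(J(-3))))*d(4) = (22*2 + 8)/(-2 + 4) = (44 + 8)/2 = 52*(½) = 26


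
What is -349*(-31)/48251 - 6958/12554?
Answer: -99954366/302871527 ≈ -0.33002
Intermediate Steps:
-349*(-31)/48251 - 6958/12554 = 10819*(1/48251) - 6958*1/12554 = 10819/48251 - 3479/6277 = -99954366/302871527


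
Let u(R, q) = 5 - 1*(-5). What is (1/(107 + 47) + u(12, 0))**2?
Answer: 2374681/23716 ≈ 100.13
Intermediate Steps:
u(R, q) = 10 (u(R, q) = 5 + 5 = 10)
(1/(107 + 47) + u(12, 0))**2 = (1/(107 + 47) + 10)**2 = (1/154 + 10)**2 = (1541/154)**2 = 2374681/23716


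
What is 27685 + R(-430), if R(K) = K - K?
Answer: 27685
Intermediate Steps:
R(K) = 0
27685 + R(-430) = 27685 + 0 = 27685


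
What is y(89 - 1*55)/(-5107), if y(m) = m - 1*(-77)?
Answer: -111/5107 ≈ -0.021735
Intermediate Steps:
y(m) = 77 + m (y(m) = m + 77 = 77 + m)
y(89 - 1*55)/(-5107) = (77 + (89 - 1*55))/(-5107) = (77 + (89 - 55))*(-1/5107) = (77 + 34)*(-1/5107) = 111*(-1/5107) = -111/5107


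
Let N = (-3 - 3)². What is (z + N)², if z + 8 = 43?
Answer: 5041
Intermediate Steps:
z = 35 (z = -8 + 43 = 35)
N = 36 (N = (-6)² = 36)
(z + N)² = (35 + 36)² = 71² = 5041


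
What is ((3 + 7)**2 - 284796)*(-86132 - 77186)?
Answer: 46495981328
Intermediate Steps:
((3 + 7)**2 - 284796)*(-86132 - 77186) = (10**2 - 284796)*(-163318) = (100 - 284796)*(-163318) = -284696*(-163318) = 46495981328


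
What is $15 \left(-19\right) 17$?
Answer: $-4845$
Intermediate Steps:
$15 \left(-19\right) 17 = \left(-285\right) 17 = -4845$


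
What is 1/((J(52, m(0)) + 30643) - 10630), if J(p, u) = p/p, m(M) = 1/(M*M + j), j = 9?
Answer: 1/20014 ≈ 4.9965e-5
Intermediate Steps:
m(M) = 1/(9 + M²) (m(M) = 1/(M*M + 9) = 1/(M² + 9) = 1/(9 + M²))
J(p, u) = 1
1/((J(52, m(0)) + 30643) - 10630) = 1/((1 + 30643) - 10630) = 1/(30644 - 10630) = 1/20014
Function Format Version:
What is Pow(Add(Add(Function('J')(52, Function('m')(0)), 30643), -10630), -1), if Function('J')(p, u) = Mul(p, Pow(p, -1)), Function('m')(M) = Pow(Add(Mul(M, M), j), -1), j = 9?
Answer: Rational(1, 20014) ≈ 4.9965e-5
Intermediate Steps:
Function('m')(M) = Pow(Add(9, Pow(M, 2)), -1) (Function('m')(M) = Pow(Add(Mul(M, M), 9), -1) = Pow(Add(Pow(M, 2), 9), -1) = Pow(Add(9, Pow(M, 2)), -1))
Function('J')(p, u) = 1
Pow(Add(Add(Function('J')(52, Function('m')(0)), 30643), -10630), -1) = Pow(Add(Add(1, 30643), -10630), -1) = Pow(Add(30644, -10630), -1) = Pow(20014, -1) = Rational(1, 20014)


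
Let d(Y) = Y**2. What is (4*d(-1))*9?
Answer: 36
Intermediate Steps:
(4*d(-1))*9 = (4*(-1)**2)*9 = (4*1)*9 = 4*9 = 36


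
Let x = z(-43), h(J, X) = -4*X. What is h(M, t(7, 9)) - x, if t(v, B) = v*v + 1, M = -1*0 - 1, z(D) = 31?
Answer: -231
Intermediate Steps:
M = -1 (M = 0 - 1 = -1)
t(v, B) = 1 + v² (t(v, B) = v² + 1 = 1 + v²)
x = 31
h(M, t(7, 9)) - x = -4*(1 + 7²) - 1*31 = -4*(1 + 49) - 31 = -4*50 - 31 = -200 - 31 = -231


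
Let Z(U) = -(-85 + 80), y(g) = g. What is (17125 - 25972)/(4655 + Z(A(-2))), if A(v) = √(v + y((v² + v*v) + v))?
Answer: -8847/4660 ≈ -1.8985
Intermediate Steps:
A(v) = √(2*v + 2*v²) (A(v) = √(v + ((v² + v*v) + v)) = √(v + ((v² + v²) + v)) = √(v + (2*v² + v)) = √(v + (v + 2*v²)) = √(2*v + 2*v²))
Z(U) = 5 (Z(U) = -1*(-5) = 5)
(17125 - 25972)/(4655 + Z(A(-2))) = (17125 - 25972)/(4655 + 5) = -8847/4660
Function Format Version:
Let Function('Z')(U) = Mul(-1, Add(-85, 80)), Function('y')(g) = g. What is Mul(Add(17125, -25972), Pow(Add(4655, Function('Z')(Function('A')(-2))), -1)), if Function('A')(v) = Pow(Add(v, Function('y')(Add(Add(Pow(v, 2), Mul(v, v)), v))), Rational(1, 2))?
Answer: Rational(-8847, 4660) ≈ -1.8985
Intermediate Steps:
Function('A')(v) = Pow(Add(Mul(2, v), Mul(2, Pow(v, 2))), Rational(1, 2)) (Function('A')(v) = Pow(Add(v, Add(Add(Pow(v, 2), Mul(v, v)), v)), Rational(1, 2)) = Pow(Add(v, Add(Add(Pow(v, 2), Pow(v, 2)), v)), Rational(1, 2)) = Pow(Add(v, Add(Mul(2, Pow(v, 2)), v)), Rational(1, 2)) = Pow(Add(v, Add(v, Mul(2, Pow(v, 2)))), Rational(1, 2)) = Pow(Add(Mul(2, v), Mul(2, Pow(v, 2))), Rational(1, 2)))
Function('Z')(U) = 5 (Function('Z')(U) = Mul(-1, -5) = 5)
Mul(Add(17125, -25972), Pow(Add(4655, Function('Z')(Function('A')(-2))), -1)) = Mul(Add(17125, -25972), Pow(Add(4655, 5), -1)) = Mul(-8847, Pow(4660, -1)) = Mul(-8847, Rational(1, 4660)) = Rational(-8847, 4660)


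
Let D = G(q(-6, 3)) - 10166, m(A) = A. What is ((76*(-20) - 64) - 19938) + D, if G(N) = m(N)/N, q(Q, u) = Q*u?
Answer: -31687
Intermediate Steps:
G(N) = 1 (G(N) = N/N = 1)
D = -10165 (D = 1 - 10166 = -10165)
((76*(-20) - 64) - 19938) + D = ((76*(-20) - 64) - 19938) - 10165 = ((-1520 - 64) - 19938) - 10165 = (-1584 - 19938) - 10165 = -21522 - 10165 = -31687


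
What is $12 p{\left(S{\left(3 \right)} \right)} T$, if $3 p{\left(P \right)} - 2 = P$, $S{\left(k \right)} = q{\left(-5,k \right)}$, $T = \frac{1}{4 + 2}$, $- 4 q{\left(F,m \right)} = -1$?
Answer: $\frac{3}{2} \approx 1.5$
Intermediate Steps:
$q{\left(F,m \right)} = \frac{1}{4}$ ($q{\left(F,m \right)} = \left(- \frac{1}{4}\right) \left(-1\right) = \frac{1}{4}$)
$T = \frac{1}{6} \approx 0.16667$
$S{\left(k \right)} = \frac{1}{4}$
$p{\left(P \right)} = \frac{2}{3} + \frac{P}{3}$
$12 p{\left(S{\left(3 \right)} \right)} T = 12 \left(\frac{2}{3} + \frac{1}{3} \cdot \frac{1}{4}\right) \frac{1}{6} = 12 \left(\frac{2}{3} + \frac{1}{12}\right) \frac{1}{6} = 12 \cdot \frac{3}{4} \cdot \frac{1}{6} = 9 \cdot \frac{1}{6} = \frac{3}{2}$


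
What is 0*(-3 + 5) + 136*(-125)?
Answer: -17000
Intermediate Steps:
0*(-3 + 5) + 136*(-125) = 0*2 - 17000 = 0 - 17000 = -17000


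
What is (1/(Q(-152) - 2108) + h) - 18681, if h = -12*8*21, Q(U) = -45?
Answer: -44560642/2153 ≈ -20697.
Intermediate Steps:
h = -2016 (h = -96*21 = -2016)
(1/(Q(-152) - 2108) + h) - 18681 = (1/(-45 - 2108) - 2016) - 18681 = (1/(-2153) - 2016) - 18681 = (-1/2153 - 2016) - 18681 = -4340449/2153 - 18681 = -44560642/2153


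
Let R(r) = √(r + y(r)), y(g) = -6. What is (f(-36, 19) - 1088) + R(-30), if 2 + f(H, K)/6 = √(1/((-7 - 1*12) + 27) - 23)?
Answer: -1100 + 6*I + 3*I*√366/2 ≈ -1100.0 + 34.697*I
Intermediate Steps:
f(H, K) = -12 + 3*I*√366/2 (f(H, K) = -12 + 6*√(1/((-7 - 1*12) + 27) - 23) = -12 + 6*√(1/((-7 - 12) + 27) - 23) = -12 + 6*√(1/(-19 + 27) - 23) = -12 + 6*√(1/8 - 23) = -12 + 6*√(⅛ - 23) = -12 + 6*√(-183/8) = -12 + 6*(I*√366/4) = -12 + 3*I*√366/2)
R(r) = √(-6 + r) (R(r) = √(r - 6) = √(-6 + r))
(f(-36, 19) - 1088) + R(-30) = ((-12 + 3*I*√366/2) - 1088) + √(-6 - 30) = (-1100 + 3*I*√366/2) + √(-36) = (-1100 + 3*I*√366/2) + 6*I = -1100 + 6*I + 3*I*√366/2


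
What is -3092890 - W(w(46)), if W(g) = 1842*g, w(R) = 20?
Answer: -3129730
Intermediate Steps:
-3092890 - W(w(46)) = -3092890 - 1842*20 = -3092890 - 1*36840 = -3092890 - 36840 = -3129730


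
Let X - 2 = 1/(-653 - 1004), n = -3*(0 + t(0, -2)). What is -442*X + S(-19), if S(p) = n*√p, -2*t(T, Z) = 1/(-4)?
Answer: -1464346/1657 - 3*I*√19/8 ≈ -883.73 - 1.6346*I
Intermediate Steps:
t(T, Z) = ⅛ (t(T, Z) = -½/(-4) = -½*(-¼) = ⅛)
n = -3/8 (n = -3*(0 + ⅛) = -3*⅛ = -3/8 ≈ -0.37500)
X = 3313/1657 (X = 2 + 1/(-653 - 1004) = 2 + 1/(-1657) = 2 - 1/1657 = 3313/1657 ≈ 1.9994)
S(p) = -3*√p/8
-442*X + S(-19) = -442*3313/1657 - 3*I*√19/8 = -1464346/1657 - 3*I*√19/8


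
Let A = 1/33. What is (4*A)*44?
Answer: 16/3 ≈ 5.3333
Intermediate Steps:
A = 1/33 ≈ 0.030303
(4*A)*44 = (4*(1/33))*44 = (4/33)*44 = 16/3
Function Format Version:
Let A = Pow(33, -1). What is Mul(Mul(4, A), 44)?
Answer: Rational(16, 3) ≈ 5.3333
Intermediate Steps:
A = Rational(1, 33) ≈ 0.030303
Mul(Mul(4, A), 44) = Mul(Mul(4, Rational(1, 33)), 44) = Mul(Rational(4, 33), 44) = Rational(16, 3)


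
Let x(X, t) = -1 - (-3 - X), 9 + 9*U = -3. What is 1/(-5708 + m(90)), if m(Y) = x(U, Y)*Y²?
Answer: -1/308 ≈ -0.0032468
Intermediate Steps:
U = -4/3 (U = -1 + (⅑)*(-3) = -1 - ⅓ = -4/3 ≈ -1.3333)
x(X, t) = 2 + X (x(X, t) = -1 + (3 + X) = 2 + X)
m(Y) = 2*Y²/3 (m(Y) = (2 - 4/3)*Y² = 2*Y²/3)
1/(-5708 + m(90)) = 1/(-5708 + (⅔)*90²) = 1/(-5708 + (⅔)*8100) = 1/(-5708 + 5400) = 1/(-308) = -1/308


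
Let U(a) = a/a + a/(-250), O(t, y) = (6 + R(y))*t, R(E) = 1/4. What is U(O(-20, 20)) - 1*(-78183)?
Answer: 156369/2 ≈ 78185.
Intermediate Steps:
R(E) = 1/4
O(t, y) = 25*t/4 (O(t, y) = (6 + 1/4)*t = 25*t/4)
U(a) = 1 - a/250 (U(a) = 1 + a*(-1/250) = 1 - a/250)
U(O(-20, 20)) - 1*(-78183) = (1 - (-20)/40) - 1*(-78183) = (1 - 1/250*(-125)) + 78183 = (1 + 1/2) + 78183 = 3/2 + 78183 = 156369/2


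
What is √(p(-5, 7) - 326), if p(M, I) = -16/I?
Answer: I*√16086/7 ≈ 18.119*I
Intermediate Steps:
√(p(-5, 7) - 326) = √(-16/7 - 326) = √(-2298/7) = I*√16086/7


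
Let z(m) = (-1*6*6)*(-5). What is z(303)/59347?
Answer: 180/59347 ≈ 0.0030330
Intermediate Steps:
z(m) = 180 (z(m) = -6*6*(-5) = -36*(-5) = 180)
z(303)/59347 = 180/59347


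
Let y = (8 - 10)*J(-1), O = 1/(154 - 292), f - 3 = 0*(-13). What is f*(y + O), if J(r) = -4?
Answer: 1103/46 ≈ 23.978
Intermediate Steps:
f = 3 (f = 3 + 0*(-13) = 3 + 0 = 3)
O = -1/138 (O = 1/(-138) = -1/138 ≈ -0.0072464)
y = 8 (y = (8 - 10)*(-4) = -2*(-4) = 8)
f*(y + O) = 3*(8 - 1/138) = 3*(1103/138) = 1103/46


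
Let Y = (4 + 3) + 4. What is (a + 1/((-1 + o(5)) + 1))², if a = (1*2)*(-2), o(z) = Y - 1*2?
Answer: 1225/81 ≈ 15.123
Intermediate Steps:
Y = 11 (Y = 7 + 4 = 11)
o(z) = 9 (o(z) = 11 - 1*2 = 11 - 2 = 9)
a = -4 (a = 2*(-2) = -4)
(a + 1/((-1 + o(5)) + 1))² = (-4 + 1/((-1 + 9) + 1))² = (-4 + 1/(8 + 1))² = (-4 + 1/9)² = (-4 + ⅑)² = (-35/9)² = 1225/81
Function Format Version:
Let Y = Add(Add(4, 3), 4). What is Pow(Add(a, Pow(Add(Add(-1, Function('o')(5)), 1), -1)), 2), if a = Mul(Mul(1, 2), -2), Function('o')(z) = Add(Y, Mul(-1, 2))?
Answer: Rational(1225, 81) ≈ 15.123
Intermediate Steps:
Y = 11 (Y = Add(7, 4) = 11)
Function('o')(z) = 9 (Function('o')(z) = Add(11, Mul(-1, 2)) = Add(11, -2) = 9)
a = -4 (a = Mul(2, -2) = -4)
Pow(Add(a, Pow(Add(Add(-1, Function('o')(5)), 1), -1)), 2) = Pow(Add(-4, Pow(Add(Add(-1, 9), 1), -1)), 2) = Pow(Add(-4, Pow(Add(8, 1), -1)), 2) = Pow(Add(-4, Pow(9, -1)), 2) = Pow(Add(-4, Rational(1, 9)), 2) = Pow(Rational(-35, 9), 2) = Rational(1225, 81)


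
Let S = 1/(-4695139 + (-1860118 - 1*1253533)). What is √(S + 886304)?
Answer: √54044337389169077610/7808790 ≈ 941.44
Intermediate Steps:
S = -1/7808790 (S = 1/(-4695139 + (-1860118 - 1253533)) = 1/(-4695139 - 3113651) = 1/(-7808790) = -1/7808790 ≈ -1.2806e-7)
√(S + 886304) = √(-1/7808790 + 886304) = √(6920961812159/7808790) = √54044337389169077610/7808790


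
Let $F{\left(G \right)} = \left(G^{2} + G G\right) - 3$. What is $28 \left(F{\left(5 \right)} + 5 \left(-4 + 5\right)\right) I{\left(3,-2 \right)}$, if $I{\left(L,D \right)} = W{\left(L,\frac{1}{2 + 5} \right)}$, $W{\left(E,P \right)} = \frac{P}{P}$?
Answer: $1456$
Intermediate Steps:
$F{\left(G \right)} = -3 + 2 G^{2}$ ($F{\left(G \right)} = \left(G^{2} + G^{2}\right) - 3 = 2 G^{2} - 3 = -3 + 2 G^{2}$)
$W{\left(E,P \right)} = 1$
$I{\left(L,D \right)} = 1$
$28 \left(F{\left(5 \right)} + 5 \left(-4 + 5\right)\right) I{\left(3,-2 \right)} = 28 \left(\left(-3 + 2 \cdot 5^{2}\right) + 5 \left(-4 + 5\right)\right) 1 = 28 \left(\left(-3 + 2 \cdot 25\right) + 5 \cdot 1\right) 1 = 28 \left(\left(-3 + 50\right) + 5\right) 1 = 28 \left(47 + 5\right) 1 = 28 \cdot 52 \cdot 1 = 1456 \cdot 1 = 1456$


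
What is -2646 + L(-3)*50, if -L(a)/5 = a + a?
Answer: -1146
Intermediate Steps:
L(a) = -10*a (L(a) = -5*(a + a) = -10*a)
-2646 + L(-3)*50 = -2646 - 10*(-3)*50 = -2646 + 30*50 = -2646 + 1500 = -1146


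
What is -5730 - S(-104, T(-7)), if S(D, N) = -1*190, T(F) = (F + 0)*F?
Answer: -5540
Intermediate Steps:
T(F) = F² (T(F) = F*F = F²)
S(D, N) = -190
-5730 - S(-104, T(-7)) = -5730 - 1*(-190) = -5730 + 190 = -5540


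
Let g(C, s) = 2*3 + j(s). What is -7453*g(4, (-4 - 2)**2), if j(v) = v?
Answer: -313026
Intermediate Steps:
g(C, s) = 6 + s (g(C, s) = 2*3 + s = 6 + s)
-7453*g(4, (-4 - 2)**2) = -7453*(6 + (-4 - 2)**2) = -7453*(6 + (-6)**2) = -7453*(6 + 36) = -7453*42 = -313026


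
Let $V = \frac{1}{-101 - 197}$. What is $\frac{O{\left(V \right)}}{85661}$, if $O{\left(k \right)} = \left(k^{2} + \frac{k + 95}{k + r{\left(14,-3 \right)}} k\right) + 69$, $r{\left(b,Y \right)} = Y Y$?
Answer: $\frac{16419329755}{20394472749364} \approx 0.00080509$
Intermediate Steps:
$r{\left(b,Y \right)} = Y^{2}$
$V = - \frac{1}{298}$ ($V = \frac{1}{-298} = - \frac{1}{298} \approx -0.0033557$)
$O{\left(k \right)} = 69 + k^{2} + \frac{k \left(95 + k\right)}{9 + k}$ ($O{\left(k \right)} = \left(k^{2} + \frac{k + 95}{k + \left(-3\right)^{2}} k\right) + 69 = \left(k^{2} + \frac{95 + k}{k + 9} k\right) + 69 = \left(k^{2} + \frac{95 + k}{9 + k} k\right) + 69 = \left(k^{2} + \frac{k \left(95 + k\right)}{9 + k}\right) + 69 = 69 + k^{2} + \frac{k \left(95 + k\right)}{9 + k}$)
$\frac{O{\left(V \right)}}{85661} = \frac{\frac{1}{9 - \frac{1}{298}} \left(621 + \left(- \frac{1}{298}\right)^{3} + 10 \left(- \frac{1}{298}\right)^{2} + 164 \left(- \frac{1}{298}\right)\right)}{85661} = \frac{621 - \frac{1}{26463592} + 10 \cdot \frac{1}{88804} - \frac{82}{149}}{\frac{2681}{298}} \cdot \frac{1}{85661} = \frac{298 \left(621 - \frac{1}{26463592} + \frac{5}{44402} - \frac{82}{149}\right)}{2681} \cdot \frac{1}{85661} = \frac{298}{2681} \cdot \frac{16419329755}{26463592} \cdot \frac{1}{85661} = \frac{16419329755}{238083524} \cdot \frac{1}{85661} = \frac{16419329755}{20394472749364}$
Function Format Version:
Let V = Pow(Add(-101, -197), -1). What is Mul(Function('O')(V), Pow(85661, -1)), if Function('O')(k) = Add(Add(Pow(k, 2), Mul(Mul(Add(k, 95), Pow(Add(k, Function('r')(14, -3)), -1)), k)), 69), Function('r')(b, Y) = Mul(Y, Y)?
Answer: Rational(16419329755, 20394472749364) ≈ 0.00080509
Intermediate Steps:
Function('r')(b, Y) = Pow(Y, 2)
V = Rational(-1, 298) (V = Pow(-298, -1) = Rational(-1, 298) ≈ -0.0033557)
Function('O')(k) = Add(69, Pow(k, 2), Mul(k, Pow(Add(9, k), -1), Add(95, k))) (Function('O')(k) = Add(Add(Pow(k, 2), Mul(Mul(Add(k, 95), Pow(Add(k, Pow(-3, 2)), -1)), k)), 69) = Add(Add(Pow(k, 2), Mul(Mul(Add(95, k), Pow(Add(k, 9), -1)), k)), 69) = Add(Add(Pow(k, 2), Mul(Mul(Add(95, k), Pow(Add(9, k), -1)), k)), 69) = Add(Add(Pow(k, 2), Mul(Mul(Pow(Add(9, k), -1), Add(95, k)), k)), 69) = Add(Add(Pow(k, 2), Mul(k, Pow(Add(9, k), -1), Add(95, k))), 69) = Add(69, Pow(k, 2), Mul(k, Pow(Add(9, k), -1), Add(95, k))))
Mul(Function('O')(V), Pow(85661, -1)) = Mul(Mul(Pow(Add(9, Rational(-1, 298)), -1), Add(621, Pow(Rational(-1, 298), 3), Mul(10, Pow(Rational(-1, 298), 2)), Mul(164, Rational(-1, 298)))), Pow(85661, -1)) = Mul(Mul(Pow(Rational(2681, 298), -1), Add(621, Rational(-1, 26463592), Mul(10, Rational(1, 88804)), Rational(-82, 149))), Rational(1, 85661)) = Mul(Mul(Rational(298, 2681), Add(621, Rational(-1, 26463592), Rational(5, 44402), Rational(-82, 149))), Rational(1, 85661)) = Mul(Mul(Rational(298, 2681), Rational(16419329755, 26463592)), Rational(1, 85661)) = Mul(Rational(16419329755, 238083524), Rational(1, 85661)) = Rational(16419329755, 20394472749364)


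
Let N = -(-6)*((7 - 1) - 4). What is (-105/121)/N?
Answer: -35/484 ≈ -0.072314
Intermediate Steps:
N = 12 (N = -(-6)*(6 - 4) = -(-6)*2 = -1*(-12) = 12)
(-105/121)/N = -105/121/12 = -105*1/121*(1/12) = -105/121*1/12 = -35/484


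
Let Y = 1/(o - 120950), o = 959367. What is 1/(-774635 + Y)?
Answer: -838417/649467152794 ≈ -1.2909e-6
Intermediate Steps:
Y = 1/838417 (Y = 1/(959367 - 120950) = 1/838417 ≈ 1.1927e-6)
1/(-774635 + Y) = 1/(-774635 + 1/838417) = 1/(-649467152794/838417) = -838417/649467152794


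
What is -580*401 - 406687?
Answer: -639267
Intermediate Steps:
-580*401 - 406687 = -232580 - 406687 = -639267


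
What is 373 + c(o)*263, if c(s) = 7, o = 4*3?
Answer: 2214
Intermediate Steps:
o = 12
373 + c(o)*263 = 373 + 7*263 = 373 + 1841 = 2214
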